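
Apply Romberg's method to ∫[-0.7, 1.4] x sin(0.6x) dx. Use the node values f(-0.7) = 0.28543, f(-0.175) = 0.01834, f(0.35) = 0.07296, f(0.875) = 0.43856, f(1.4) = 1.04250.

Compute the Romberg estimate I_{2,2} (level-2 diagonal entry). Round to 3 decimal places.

0.578

I_{0,0} (trapezoid, 1 panel, h=2.1000): 1.39433
I_{1,0} (trapezoid, 2 panels, h=1.0500): 0.77377
I_{2,0} (trapezoid, 4 panels, h=0.5250): 0.62676
I_{1,1} = 0.77377 + (0.77377 − 1.39433)/3 = 0.56692
I_{2,1} = 0.62676 + (0.62676 − 0.77377)/3 = 0.57776
I_{2,2} = 0.57776 + (0.57776 − 0.56692)/15 = 0.57848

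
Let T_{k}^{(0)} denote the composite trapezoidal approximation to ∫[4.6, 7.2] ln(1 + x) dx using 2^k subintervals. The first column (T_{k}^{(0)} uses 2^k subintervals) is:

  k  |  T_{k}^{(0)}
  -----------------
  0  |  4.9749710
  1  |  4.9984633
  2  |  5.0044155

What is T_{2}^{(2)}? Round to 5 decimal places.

Richardson extrapolation on the trapezoidal column (denominator 4−1=3):
T_{1}^{(1)} = (4·4.9984633 − 4.9749710) / 3 = 5.0062941
T_{2}^{(1)} = 5.0044155 + (5.0044155 − 4.9984633)/3 = 5.0063996
T_{2}^{(2)} = 5.0063996 + (5.0063996 − 5.0062941)/15 = 5.0064066
(Column j=1 coincides with Simpson's rule on the same nodes.)

5.00641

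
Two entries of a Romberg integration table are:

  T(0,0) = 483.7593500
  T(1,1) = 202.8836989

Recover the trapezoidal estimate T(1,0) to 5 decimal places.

From T(1,1) = (4·T(1,0) − T(0,0))/3, solve for T(1,0):
4·T(1,0) = 3·202.8836989 + 483.7593500 = 1092.4104467
T(1,0) = 273.1026117

273.10261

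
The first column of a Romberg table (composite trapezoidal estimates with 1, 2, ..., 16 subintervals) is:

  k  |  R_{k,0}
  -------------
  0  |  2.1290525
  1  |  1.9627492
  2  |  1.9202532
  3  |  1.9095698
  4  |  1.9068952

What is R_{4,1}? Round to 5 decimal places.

1.90600

Richardson extrapolation on the trapezoidal column (denominator 4−1=3):
R_{4,1} = 1.9068952 + (1.9068952 − 1.9095698)/3 = 1.9060037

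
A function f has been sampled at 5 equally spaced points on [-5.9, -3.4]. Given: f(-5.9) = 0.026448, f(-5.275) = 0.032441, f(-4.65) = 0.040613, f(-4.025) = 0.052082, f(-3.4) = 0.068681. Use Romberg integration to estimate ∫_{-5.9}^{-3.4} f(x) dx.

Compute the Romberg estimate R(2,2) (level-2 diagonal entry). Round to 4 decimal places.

0.1072

R(0,0) (trapezoid, 1 panel, h=2.5000): 0.118911
R(1,0) (trapezoid, 2 panels, h=1.2500): 0.110222
R(2,0) (trapezoid, 4 panels, h=0.6250): 0.107938
R(1,1) = 0.110222 + (0.110222 − 0.118911)/3 = 0.107326
R(2,1) = 0.107938 + (0.107938 − 0.110222)/3 = 0.107177
R(2,2) = 0.107177 + (0.107177 − 0.107326)/15 = 0.107167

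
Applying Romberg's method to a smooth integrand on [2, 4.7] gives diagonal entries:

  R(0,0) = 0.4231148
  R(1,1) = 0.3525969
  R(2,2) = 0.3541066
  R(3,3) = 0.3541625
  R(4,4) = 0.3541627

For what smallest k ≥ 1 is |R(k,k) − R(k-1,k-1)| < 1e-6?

|R(1,1) − R(0,0)| = 0.0705179 ≥ 1e-6
|R(2,2) − R(1,1)| = 0.0015097 ≥ 1e-6
|R(3,3) − R(2,2)| = 0.0000559 ≥ 1e-6
|R(4,4) − R(3,3)| = 0.0000002 < 1e-6

k = 4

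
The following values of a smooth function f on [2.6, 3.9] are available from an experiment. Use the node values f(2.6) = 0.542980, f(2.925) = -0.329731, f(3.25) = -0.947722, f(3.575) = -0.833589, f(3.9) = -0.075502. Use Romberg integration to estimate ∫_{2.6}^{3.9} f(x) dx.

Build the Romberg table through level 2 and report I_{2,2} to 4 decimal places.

-0.6547

I_{0,0} (trapezoid, 1 panel, h=1.3000): 0.303861
I_{1,0} (trapezoid, 2 panels, h=0.6500): -0.464089
I_{2,0} (trapezoid, 4 panels, h=0.3250): -0.610123
I_{1,1} = -0.464089 + (-0.464089 − 0.303861)/3 = -0.720072
I_{2,1} = -0.610123 + (-0.610123 − (-0.464089))/3 = -0.658801
I_{2,2} = -0.658801 + (-0.658801 − (-0.720072))/15 = -0.654716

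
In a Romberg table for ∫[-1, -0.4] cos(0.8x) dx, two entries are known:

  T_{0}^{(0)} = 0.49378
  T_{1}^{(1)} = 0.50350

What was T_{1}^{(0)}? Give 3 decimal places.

From T_{1}^{(1)} = (4·T_{1}^{(0)} − T_{0}^{(0)})/3, solve for T_{1}^{(0)}:
4·T_{1}^{(0)} = 3·0.50350 + 0.49378 = 2.00428
T_{1}^{(0)} = 0.50107

0.501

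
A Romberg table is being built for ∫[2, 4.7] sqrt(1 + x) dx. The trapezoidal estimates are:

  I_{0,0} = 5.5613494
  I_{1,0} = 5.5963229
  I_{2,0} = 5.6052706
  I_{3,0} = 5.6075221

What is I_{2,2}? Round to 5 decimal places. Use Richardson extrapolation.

5.60827

I_{1,1} = (4·5.5963229 − 5.5613494) / 3 = 5.6079807
I_{2,1} = (4·5.6052706 − 5.5963229) / 3 = 5.6082532
I_{2,2} = 5.6082532 + (5.6082532 − 5.6079807)/15 = 5.6082714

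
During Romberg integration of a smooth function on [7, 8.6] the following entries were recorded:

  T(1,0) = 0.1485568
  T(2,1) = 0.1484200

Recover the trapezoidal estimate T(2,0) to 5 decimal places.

From T(2,1) = (4·T(2,0) − T(1,0))/3, solve for T(2,0):
4·T(2,0) = 3·0.1484200 + 0.1485568 = 0.5938168
T(2,0) = 0.1484542

0.14845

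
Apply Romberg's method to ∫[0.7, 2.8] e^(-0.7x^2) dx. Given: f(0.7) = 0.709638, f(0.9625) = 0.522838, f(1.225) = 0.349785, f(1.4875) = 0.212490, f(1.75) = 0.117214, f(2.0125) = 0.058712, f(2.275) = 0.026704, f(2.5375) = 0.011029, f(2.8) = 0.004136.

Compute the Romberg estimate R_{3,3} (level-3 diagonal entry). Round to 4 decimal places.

0.4307

R_{0,0} (trapezoid, 1 panel, h=2.1000): 0.749463
R_{1,0} (trapezoid, 2 panels, h=1.0500): 0.497806
R_{2,0} (trapezoid, 4 panels, h=0.5250): 0.446560
R_{3,0} (trapezoid, 8 panels, h=0.2625): 0.434610
R_{1,1} = 0.497806 + (0.497806 − 0.749463)/3 = 0.413920
R_{2,1} = 0.446560 + (0.446560 − 0.497806)/3 = 0.429478
R_{3,1} = 0.434610 + (0.434610 − 0.446560)/3 = 0.430627
R_{2,2} = 0.429478 + (0.429478 − 0.413920)/15 = 0.430515
R_{3,2} = 0.430627 + (0.430627 − 0.429478)/15 = 0.430704
R_{3,3} = 0.430704 + (0.430704 − 0.430515)/63 = 0.430707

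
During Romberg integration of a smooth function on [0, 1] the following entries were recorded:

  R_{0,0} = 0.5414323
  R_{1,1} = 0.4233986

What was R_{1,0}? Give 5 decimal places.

0.45291

From R_{1,1} = (4·R_{1,0} − R_{0,0})/3, solve for R_{1,0}:
4·R_{1,0} = 3·0.4233986 + 0.5414323 = 1.8116281
R_{1,0} = 0.4529070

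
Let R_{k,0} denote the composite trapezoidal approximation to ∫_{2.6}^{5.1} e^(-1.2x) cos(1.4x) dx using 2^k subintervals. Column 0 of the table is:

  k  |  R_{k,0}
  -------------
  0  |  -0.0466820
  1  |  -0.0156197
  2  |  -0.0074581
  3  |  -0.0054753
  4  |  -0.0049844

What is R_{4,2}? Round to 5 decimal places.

-0.00482

Richardson extrapolation on the trapezoidal column (denominator 4−1=3):
R_{3,1} = -0.0054753 + (-0.0054753 − (-0.0074581))/3 = -0.0048144
R_{4,1} = -0.0049844 + (-0.0049844 − (-0.0054753))/3 = -0.0048208
R_{4,2} = -0.0048208 + (-0.0048208 − (-0.0048144))/15 = -0.0048212
(Column j=1 coincides with Simpson's rule on the same nodes.)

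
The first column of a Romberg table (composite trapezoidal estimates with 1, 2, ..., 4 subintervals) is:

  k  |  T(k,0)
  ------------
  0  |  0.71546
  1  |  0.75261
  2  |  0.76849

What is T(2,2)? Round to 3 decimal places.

T(1,1) = 0.75261 + (0.75261 − 0.71546)/3 = 0.76499
T(2,1) = 0.76849 + (0.76849 − 0.75261)/3 = 0.77378
T(2,2) = (16·0.77378 − 0.76499) / 15 = 0.77437

0.774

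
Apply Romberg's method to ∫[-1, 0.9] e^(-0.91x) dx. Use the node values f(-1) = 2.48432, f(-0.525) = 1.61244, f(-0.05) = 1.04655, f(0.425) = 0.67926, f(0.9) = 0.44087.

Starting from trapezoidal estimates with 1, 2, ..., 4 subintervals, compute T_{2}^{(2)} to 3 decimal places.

2.246

T_{0}^{(0)} (trapezoid, 1 panel, h=1.9000): 2.77893
T_{1}^{(0)} (trapezoid, 2 panels, h=0.9500): 2.38369
T_{2}^{(0)} (trapezoid, 4 panels, h=0.4750): 2.28040
T_{1}^{(1)} = 2.38369 + (2.38369 − 2.77893)/3 = 2.25194
T_{2}^{(1)} = 2.28040 + (2.28040 − 2.38369)/3 = 2.24597
T_{2}^{(2)} = 2.24597 + (2.24597 − 2.25194)/15 = 2.24557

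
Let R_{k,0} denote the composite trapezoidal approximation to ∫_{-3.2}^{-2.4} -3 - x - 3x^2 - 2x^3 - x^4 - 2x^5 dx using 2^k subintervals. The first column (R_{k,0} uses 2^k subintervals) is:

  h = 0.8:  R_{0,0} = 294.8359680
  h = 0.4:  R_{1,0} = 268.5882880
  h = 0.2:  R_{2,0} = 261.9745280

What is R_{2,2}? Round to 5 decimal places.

259.76533

Richardson extrapolation on the trapezoidal column (denominator 4−1=3):
R_{1,1} = 268.5882880 + (268.5882880 − 294.8359680)/3 = 259.8390613
R_{2,1} = 261.9745280 + (261.9745280 − 268.5882880)/3 = 259.7699413
R_{2,2} = 259.7699413 + (259.7699413 − 259.8390613)/15 = 259.7653333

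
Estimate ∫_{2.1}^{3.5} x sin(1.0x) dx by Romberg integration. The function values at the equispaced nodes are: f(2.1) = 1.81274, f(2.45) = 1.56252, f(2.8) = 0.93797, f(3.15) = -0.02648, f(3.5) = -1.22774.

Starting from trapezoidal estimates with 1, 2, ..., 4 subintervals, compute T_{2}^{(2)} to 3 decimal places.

1.003

T_{0}^{(0)} (trapezoid, 1 panel, h=1.4000): 0.40950
T_{1}^{(0)} (trapezoid, 2 panels, h=0.7000): 0.86133
T_{2}^{(0)} (trapezoid, 4 panels, h=0.3500): 0.96828
T_{1}^{(1)} = 0.86133 + (0.86133 − 0.40950)/3 = 1.01194
T_{2}^{(1)} = 0.96828 + (0.96828 − 0.86133)/3 = 1.00393
T_{2}^{(2)} = 1.00393 + (1.00393 − 1.01194)/15 = 1.00340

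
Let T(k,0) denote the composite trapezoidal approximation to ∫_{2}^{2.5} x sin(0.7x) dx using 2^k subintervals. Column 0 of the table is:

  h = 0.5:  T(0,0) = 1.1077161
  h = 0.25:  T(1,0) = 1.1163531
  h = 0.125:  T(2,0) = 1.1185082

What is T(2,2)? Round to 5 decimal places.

T(1,1) = (4·1.1163531 − 1.1077161) / 3 = 1.1192321
T(2,1) = (4·1.1185082 − 1.1163531) / 3 = 1.1192266
T(2,2) = 1.1192266 + (1.1192266 − 1.1192321)/15 = 1.1192262

1.11923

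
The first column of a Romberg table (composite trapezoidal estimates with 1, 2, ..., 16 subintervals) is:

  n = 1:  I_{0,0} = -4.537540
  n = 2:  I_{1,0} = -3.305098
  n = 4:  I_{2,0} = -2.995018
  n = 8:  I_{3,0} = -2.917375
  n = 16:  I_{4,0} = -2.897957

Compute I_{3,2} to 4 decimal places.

-2.8915

I_{2,1} = -2.995018 + (-2.995018 − (-3.305098))/3 = -2.891658
I_{3,1} = -2.917375 + (-2.917375 − (-2.995018))/3 = -2.891494
I_{3,2} = -2.891494 + (-2.891494 − (-2.891658))/15 = -2.891483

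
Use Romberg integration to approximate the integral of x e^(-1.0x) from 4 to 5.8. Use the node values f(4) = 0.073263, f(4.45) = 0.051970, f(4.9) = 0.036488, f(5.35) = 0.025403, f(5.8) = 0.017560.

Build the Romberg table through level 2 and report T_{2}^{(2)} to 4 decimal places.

T_{0}^{(0)} (trapezoid, 1 panel, h=1.8000): 0.081741
T_{1}^{(0)} (trapezoid, 2 panels, h=0.9000): 0.073710
T_{2}^{(0)} (trapezoid, 4 panels, h=0.4500): 0.071673
T_{1}^{(1)} = 0.073710 + (0.073710 − 0.081741)/3 = 0.071033
T_{2}^{(1)} = 0.071673 + (0.071673 − 0.073710)/3 = 0.070994
T_{2}^{(2)} = 0.070994 + (0.070994 − 0.071033)/15 = 0.070991

0.0710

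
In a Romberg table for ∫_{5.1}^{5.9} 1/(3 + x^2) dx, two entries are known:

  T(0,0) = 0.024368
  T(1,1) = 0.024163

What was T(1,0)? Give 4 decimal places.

0.0242

From T(1,1) = (4·T(1,0) − T(0,0))/3, solve for T(1,0):
4·T(1,0) = 3·0.024163 + 0.024368 = 0.096857
T(1,0) = 0.024214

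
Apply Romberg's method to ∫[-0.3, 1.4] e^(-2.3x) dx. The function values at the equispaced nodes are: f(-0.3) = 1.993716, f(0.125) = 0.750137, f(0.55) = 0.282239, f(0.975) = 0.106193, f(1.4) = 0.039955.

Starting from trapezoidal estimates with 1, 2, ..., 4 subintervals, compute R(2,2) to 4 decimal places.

0.8505

R(0,0) (trapezoid, 1 panel, h=1.7000): 1.728620
R(1,0) (trapezoid, 2 panels, h=0.8500): 1.104213
R(2,0) (trapezoid, 4 panels, h=0.4250): 0.916047
R(1,1) = 1.104213 + (1.104213 − 1.728620)/3 = 0.896077
R(2,1) = 0.916047 + (0.916047 − 1.104213)/3 = 0.853325
R(2,2) = 0.853325 + (0.853325 − 0.896077)/15 = 0.850475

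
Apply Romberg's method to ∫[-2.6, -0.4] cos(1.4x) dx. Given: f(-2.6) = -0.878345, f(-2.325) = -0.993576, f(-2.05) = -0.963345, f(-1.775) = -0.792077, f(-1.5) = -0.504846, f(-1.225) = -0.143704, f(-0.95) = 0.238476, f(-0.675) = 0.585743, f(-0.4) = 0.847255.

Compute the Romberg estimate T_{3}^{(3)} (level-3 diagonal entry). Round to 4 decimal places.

T_{0}^{(0)} (trapezoid, 1 panel, h=2.2000): -0.034199
T_{1}^{(0)} (trapezoid, 2 panels, h=1.1000): -0.572430
T_{2}^{(0)} (trapezoid, 4 panels, h=0.5500): -0.684893
T_{3}^{(0)} (trapezoid, 8 panels, h=0.2750): -0.711940
T_{1}^{(1)} = -0.572430 + (-0.572430 − (-0.034199))/3 = -0.751840
T_{2}^{(1)} = -0.684893 + (-0.684893 − (-0.572430))/3 = -0.722381
T_{3}^{(1)} = -0.711940 + (-0.711940 − (-0.684893))/3 = -0.720956
T_{2}^{(2)} = -0.722381 + (-0.722381 − (-0.751840))/15 = -0.720417
T_{3}^{(2)} = -0.720956 + (-0.720956 − (-0.722381))/15 = -0.720861
T_{3}^{(3)} = -0.720861 + (-0.720861 − (-0.720417))/63 = -0.720868

-0.7209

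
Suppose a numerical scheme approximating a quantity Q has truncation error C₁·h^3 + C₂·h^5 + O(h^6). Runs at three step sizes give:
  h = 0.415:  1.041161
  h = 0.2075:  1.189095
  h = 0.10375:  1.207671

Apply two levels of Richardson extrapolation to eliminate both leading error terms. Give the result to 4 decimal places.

First eliminate the h^3 term (factor 2^3 = 8):
  B₁ = (8·1.189095 − 1.041161)/7 = 1.210228
  B₂ = (8·1.207671 − 1.189095)/7 = 1.210325
Then eliminate the h^5 term (factor 2^5 = 32):
  (32·1.210325 − 1.210228)/31 = 1.210328

1.2103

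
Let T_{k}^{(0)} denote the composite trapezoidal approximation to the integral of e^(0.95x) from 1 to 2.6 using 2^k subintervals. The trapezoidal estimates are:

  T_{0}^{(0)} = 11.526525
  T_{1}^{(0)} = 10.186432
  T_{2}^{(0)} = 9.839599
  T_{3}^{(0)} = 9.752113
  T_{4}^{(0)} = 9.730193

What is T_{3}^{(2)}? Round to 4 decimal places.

Richardson extrapolation on the trapezoidal column (denominator 4−1=3):
T_{2}^{(1)} = (4·9.839599 − 10.186432) / 3 = 9.723988
T_{3}^{(1)} = 9.752113 + (9.752113 − 9.839599)/3 = 9.722951
T_{3}^{(2)} = (16·9.722951 − 9.723988) / 15 = 9.722882
(Column j=1 coincides with Simpson's rule on the same nodes.)

9.7229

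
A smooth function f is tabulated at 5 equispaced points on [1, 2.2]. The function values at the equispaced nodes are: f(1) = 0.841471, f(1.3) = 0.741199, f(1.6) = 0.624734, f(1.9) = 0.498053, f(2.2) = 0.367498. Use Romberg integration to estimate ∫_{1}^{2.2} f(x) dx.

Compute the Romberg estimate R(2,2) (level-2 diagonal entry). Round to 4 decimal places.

0.7415

R(0,0) (trapezoid, 1 panel, h=1.2000): 0.725381
R(1,0) (trapezoid, 2 panels, h=0.6000): 0.737531
R(2,0) (trapezoid, 4 panels, h=0.3000): 0.740541
R(1,1) = 0.737531 + (0.737531 − 0.725381)/3 = 0.741581
R(2,1) = 0.740541 + (0.740541 − 0.737531)/3 = 0.741544
R(2,2) = 0.741544 + (0.741544 − 0.741581)/15 = 0.741542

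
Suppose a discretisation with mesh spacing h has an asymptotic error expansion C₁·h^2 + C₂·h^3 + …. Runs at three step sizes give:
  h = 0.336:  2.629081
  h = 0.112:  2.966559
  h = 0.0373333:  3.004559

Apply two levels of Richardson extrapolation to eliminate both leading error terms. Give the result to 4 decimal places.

3.0093

First eliminate the h^2 term (factor 3^2 = 9):
  B₁ = (9·2.966559 − 2.629081)/8 = 3.008744
  B₂ = (9·3.004559 − 2.966559)/8 = 3.009309
Then eliminate the h^3 term (factor 3^3 = 27):
  (27·3.009309 − 3.008744)/26 = 3.009331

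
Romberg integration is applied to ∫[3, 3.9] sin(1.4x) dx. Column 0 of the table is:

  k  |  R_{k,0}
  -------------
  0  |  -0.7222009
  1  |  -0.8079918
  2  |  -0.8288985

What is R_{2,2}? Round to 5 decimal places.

Richardson extrapolation on the trapezoidal column (denominator 4−1=3):
R_{1,1} = -0.8079918 + (-0.8079918 − (-0.7222009))/3 = -0.8365888
R_{2,1} = (4·(-0.8288985) − (-0.8079918)) / 3 = -0.8358674
R_{2,2} = (16·(-0.8358674) − (-0.8365888)) / 15 = -0.8358193

-0.83582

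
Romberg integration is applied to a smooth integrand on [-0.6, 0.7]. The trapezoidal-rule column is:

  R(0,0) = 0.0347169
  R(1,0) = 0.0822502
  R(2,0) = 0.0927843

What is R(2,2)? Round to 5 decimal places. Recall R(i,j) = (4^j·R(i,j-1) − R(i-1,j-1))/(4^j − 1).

0.09618

R(1,1) = (4·0.0822502 − 0.0347169) / 3 = 0.0980946
R(2,1) = (4·0.0927843 − 0.0822502) / 3 = 0.0962957
R(2,2) = (16·0.0962957 − 0.0980946) / 15 = 0.0961758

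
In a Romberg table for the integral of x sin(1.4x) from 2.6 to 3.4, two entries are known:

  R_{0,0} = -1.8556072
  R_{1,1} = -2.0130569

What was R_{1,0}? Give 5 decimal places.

From R_{1,1} = (4·R_{1,0} − R_{0,0})/3, solve for R_{1,0}:
4·R_{1,0} = 3·(-2.0130569) + (-1.8556072) = -7.8947779
R_{1,0} = -1.9736945

-1.97369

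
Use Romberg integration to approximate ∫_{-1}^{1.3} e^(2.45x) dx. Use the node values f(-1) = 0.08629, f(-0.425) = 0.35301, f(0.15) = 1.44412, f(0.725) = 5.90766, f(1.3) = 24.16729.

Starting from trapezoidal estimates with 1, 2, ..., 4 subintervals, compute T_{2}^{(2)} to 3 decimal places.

T_{0}^{(0)} (trapezoid, 1 panel, h=2.3000): 27.89162
T_{1}^{(0)} (trapezoid, 2 panels, h=1.1500): 15.60655
T_{2}^{(0)} (trapezoid, 4 panels, h=0.5750): 11.40316
T_{1}^{(1)} = 15.60655 + (15.60655 − 27.89162)/3 = 11.51153
T_{2}^{(1)} = 11.40316 + (11.40316 − 15.60655)/3 = 10.00203
T_{2}^{(2)} = 10.00203 + (10.00203 − 11.51153)/15 = 9.90140

9.901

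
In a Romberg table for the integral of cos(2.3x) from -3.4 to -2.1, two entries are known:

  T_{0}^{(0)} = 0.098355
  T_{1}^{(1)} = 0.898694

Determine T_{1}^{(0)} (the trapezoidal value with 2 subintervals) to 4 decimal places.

0.6986

From T_{1}^{(1)} = (4·T_{1}^{(0)} − T_{0}^{(0)})/3, solve for T_{1}^{(0)}:
4·T_{1}^{(0)} = 3·0.898694 + 0.098355 = 2.794437
T_{1}^{(0)} = 0.698609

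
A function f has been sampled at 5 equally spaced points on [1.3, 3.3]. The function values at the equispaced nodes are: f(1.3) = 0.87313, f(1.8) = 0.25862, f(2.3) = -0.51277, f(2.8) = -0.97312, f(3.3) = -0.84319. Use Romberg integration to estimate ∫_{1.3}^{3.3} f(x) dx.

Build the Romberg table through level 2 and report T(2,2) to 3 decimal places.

-0.640

T(0,0) (trapezoid, 1 panel, h=2.0000): 0.02994
T(1,0) (trapezoid, 2 panels, h=1.0000): -0.49780
T(2,0) (trapezoid, 4 panels, h=0.5000): -0.60615
T(1,1) = -0.49780 + (-0.49780 − 0.02994)/3 = -0.67371
T(2,1) = -0.60615 + (-0.60615 − (-0.49780))/3 = -0.64227
T(2,2) = -0.64227 + (-0.64227 − (-0.67371))/15 = -0.64017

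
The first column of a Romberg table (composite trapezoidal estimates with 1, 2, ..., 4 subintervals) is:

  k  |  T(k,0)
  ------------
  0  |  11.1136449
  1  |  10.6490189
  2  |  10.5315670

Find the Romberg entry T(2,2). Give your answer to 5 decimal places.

10.49230

Richardson extrapolation on the trapezoidal column (denominator 4−1=3):
T(1,1) = 10.6490189 + (10.6490189 − 11.1136449)/3 = 10.4941436
T(2,1) = 10.5315670 + (10.5315670 − 10.6490189)/3 = 10.4924164
T(2,2) = 10.4924164 + (10.4924164 − 10.4941436)/15 = 10.4923013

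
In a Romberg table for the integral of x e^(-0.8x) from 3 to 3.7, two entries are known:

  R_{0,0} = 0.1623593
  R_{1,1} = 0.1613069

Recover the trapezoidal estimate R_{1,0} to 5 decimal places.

0.16157

From R_{1,1} = (4·R_{1,0} − R_{0,0})/3, solve for R_{1,0}:
4·R_{1,0} = 3·0.1613069 + 0.1623593 = 0.6462800
R_{1,0} = 0.1615700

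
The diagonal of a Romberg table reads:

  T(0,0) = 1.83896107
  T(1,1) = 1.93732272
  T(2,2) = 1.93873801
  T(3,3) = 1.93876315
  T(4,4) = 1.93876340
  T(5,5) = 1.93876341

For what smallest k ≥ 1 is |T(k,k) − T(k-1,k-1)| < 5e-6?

|T(1,1) − T(0,0)| = 0.09836165 ≥ 5e-6
|T(2,2) − T(1,1)| = 0.00141529 ≥ 5e-6
|T(3,3) − T(2,2)| = 0.00002514 ≥ 5e-6
|T(4,4) − T(3,3)| = 0.00000025 < 5e-6

k = 4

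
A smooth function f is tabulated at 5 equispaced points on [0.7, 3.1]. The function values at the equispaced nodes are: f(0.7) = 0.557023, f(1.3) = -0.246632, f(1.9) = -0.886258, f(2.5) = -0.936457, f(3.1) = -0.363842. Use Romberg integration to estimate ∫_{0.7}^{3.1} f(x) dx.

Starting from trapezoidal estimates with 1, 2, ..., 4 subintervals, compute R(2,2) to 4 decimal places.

-1.2571

R(0,0) (trapezoid, 1 panel, h=2.4000): 0.231817
R(1,0) (trapezoid, 2 panels, h=1.2000): -0.947601
R(2,0) (trapezoid, 4 panels, h=0.6000): -1.183654
R(1,1) = -0.947601 + (-0.947601 − 0.231817)/3 = -1.340740
R(2,1) = -1.183654 + (-1.183654 − (-0.947601))/3 = -1.262338
R(2,2) = -1.262338 + (-1.262338 − (-1.340740))/15 = -1.257111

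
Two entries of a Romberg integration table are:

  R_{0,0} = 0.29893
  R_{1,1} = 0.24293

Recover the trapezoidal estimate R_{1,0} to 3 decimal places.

0.257

From R_{1,1} = (4·R_{1,0} − R_{0,0})/3, solve for R_{1,0}:
4·R_{1,0} = 3·0.24293 + 0.29893 = 1.02772
R_{1,0} = 0.25693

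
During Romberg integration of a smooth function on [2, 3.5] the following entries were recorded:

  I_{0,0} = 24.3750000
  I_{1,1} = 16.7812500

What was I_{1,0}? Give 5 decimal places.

18.67969

From I_{1,1} = (4·I_{1,0} − I_{0,0})/3, solve for I_{1,0}:
4·I_{1,0} = 3·16.7812500 + 24.3750000 = 74.7187500
I_{1,0} = 18.6796875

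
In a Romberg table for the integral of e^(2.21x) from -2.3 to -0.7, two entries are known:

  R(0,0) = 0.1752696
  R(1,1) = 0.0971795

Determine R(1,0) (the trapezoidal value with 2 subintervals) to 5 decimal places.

From R(1,1) = (4·R(1,0) − R(0,0))/3, solve for R(1,0):
4·R(1,0) = 3·0.0971795 + 0.1752696 = 0.4668081
R(1,0) = 0.1167020

0.11670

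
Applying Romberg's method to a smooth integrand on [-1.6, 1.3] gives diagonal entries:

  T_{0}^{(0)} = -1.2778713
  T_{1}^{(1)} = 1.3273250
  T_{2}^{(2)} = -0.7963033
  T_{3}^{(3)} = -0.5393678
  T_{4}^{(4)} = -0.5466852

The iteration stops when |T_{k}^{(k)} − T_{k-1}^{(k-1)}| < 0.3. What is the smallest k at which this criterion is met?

|T_{1}^{(1)} − T_{0}^{(0)}| = 2.6051963 ≥ 0.3
|T_{2}^{(2)} − T_{1}^{(1)}| = 2.1236283 ≥ 0.3
|T_{3}^{(3)} − T_{2}^{(2)}| = 0.2569355 < 0.3

k = 3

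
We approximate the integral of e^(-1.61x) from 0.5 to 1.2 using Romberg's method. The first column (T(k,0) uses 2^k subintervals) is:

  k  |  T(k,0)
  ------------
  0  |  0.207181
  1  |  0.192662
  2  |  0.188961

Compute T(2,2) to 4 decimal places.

Richardson extrapolation on the trapezoidal column (denominator 4−1=3):
T(1,1) = 0.192662 + (0.192662 − 0.207181)/3 = 0.187822
T(2,1) = 0.188961 + (0.188961 − 0.192662)/3 = 0.187727
T(2,2) = (16·0.187727 − 0.187822) / 15 = 0.187721

0.1877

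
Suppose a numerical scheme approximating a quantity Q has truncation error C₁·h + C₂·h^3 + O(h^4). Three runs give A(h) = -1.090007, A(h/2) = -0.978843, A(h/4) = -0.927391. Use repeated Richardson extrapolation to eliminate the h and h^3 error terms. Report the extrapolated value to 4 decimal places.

-0.8771

First eliminate the h term (factor 2^1 = 2):
  B₁ = (2·(-0.978843) − (-1.090007))/1 = -0.867679
  B₂ = (2·(-0.927391) − (-0.978843))/1 = -0.875939
Then eliminate the h^3 term (factor 2^3 = 8):
  (8·(-0.875939) − (-0.867679))/7 = -0.877119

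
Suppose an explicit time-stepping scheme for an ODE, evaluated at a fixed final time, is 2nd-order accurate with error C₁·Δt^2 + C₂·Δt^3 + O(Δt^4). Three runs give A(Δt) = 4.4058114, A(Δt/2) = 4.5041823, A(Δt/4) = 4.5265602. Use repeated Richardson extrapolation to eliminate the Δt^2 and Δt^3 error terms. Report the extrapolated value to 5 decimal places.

4.53360

First eliminate the Δt^2 term (factor 2^2 = 4):
  B₁ = (4·4.5041823 − 4.4058114)/3 = 4.5369726
  B₂ = (4·4.5265602 − 4.5041823)/3 = 4.5340195
Then eliminate the Δt^3 term (factor 2^3 = 8):
  (8·4.5340195 − 4.5369726)/7 = 4.5335976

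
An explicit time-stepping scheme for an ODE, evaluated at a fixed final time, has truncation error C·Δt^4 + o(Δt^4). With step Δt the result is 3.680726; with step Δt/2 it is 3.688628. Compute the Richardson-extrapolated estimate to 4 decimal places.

The leading error scales as Δt^4; refining by a factor of 2 reduces it by 2^4 = 16.
Extrapolated value = (16·A(Δt/2) − A(Δt)) / (16 − 1)
= (16·3.688628 − 3.680726) / 15
= 55.337322 / 15 = 3.689155

3.6892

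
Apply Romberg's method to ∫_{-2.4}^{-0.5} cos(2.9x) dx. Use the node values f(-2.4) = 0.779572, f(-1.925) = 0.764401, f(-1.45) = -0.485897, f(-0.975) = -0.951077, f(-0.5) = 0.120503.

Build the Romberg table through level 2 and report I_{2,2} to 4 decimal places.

-0.1162

I_{0,0} (trapezoid, 1 panel, h=1.9000): 0.855071
I_{1,0} (trapezoid, 2 panels, h=0.9500): -0.034067
I_{2,0} (trapezoid, 4 panels, h=0.4750): -0.105704
I_{1,1} = -0.034067 + (-0.034067 − 0.855071)/3 = -0.330446
I_{2,1} = -0.105704 + (-0.105704 − (-0.034067))/3 = -0.129583
I_{2,2} = -0.129583 + (-0.129583 − (-0.330446))/15 = -0.116192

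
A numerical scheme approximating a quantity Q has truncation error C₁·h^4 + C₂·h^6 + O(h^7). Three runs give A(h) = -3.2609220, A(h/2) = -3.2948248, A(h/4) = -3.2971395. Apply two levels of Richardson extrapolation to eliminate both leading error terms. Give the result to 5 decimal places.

First eliminate the h^4 term (factor 2^4 = 16):
  B₁ = (16·(-3.2948248) − (-3.2609220))/15 = -3.2970850
  B₂ = (16·(-3.2971395) − (-3.2948248))/15 = -3.2972938
Then eliminate the h^6 term (factor 2^6 = 64):
  (64·(-3.2972938) − (-3.2970850))/63 = -3.2972971

-3.29730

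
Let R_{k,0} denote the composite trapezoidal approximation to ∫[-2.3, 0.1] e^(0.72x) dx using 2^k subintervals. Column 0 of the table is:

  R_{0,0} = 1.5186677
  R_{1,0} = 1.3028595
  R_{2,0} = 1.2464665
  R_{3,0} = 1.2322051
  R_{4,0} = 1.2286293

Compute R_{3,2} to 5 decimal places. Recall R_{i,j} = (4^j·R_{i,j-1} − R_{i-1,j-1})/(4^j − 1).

Richardson extrapolation on the trapezoidal column (denominator 4−1=3):
R_{2,1} = (4·1.2464665 − 1.3028595) / 3 = 1.2276688
R_{3,1} = (4·1.2322051 − 1.2464665) / 3 = 1.2274513
R_{3,2} = 1.2274513 + (1.2274513 − 1.2276688)/15 = 1.2274368

1.22744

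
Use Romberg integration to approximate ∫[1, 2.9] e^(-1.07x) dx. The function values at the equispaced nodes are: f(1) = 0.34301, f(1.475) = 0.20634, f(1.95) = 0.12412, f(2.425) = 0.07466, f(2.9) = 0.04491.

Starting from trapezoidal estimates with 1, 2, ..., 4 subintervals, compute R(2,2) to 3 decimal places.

R(0,0) (trapezoid, 1 panel, h=1.9000): 0.36852
R(1,0) (trapezoid, 2 panels, h=0.9500): 0.30218
R(2,0) (trapezoid, 4 panels, h=0.4750): 0.28456
R(1,1) = 0.30218 + (0.30218 − 0.36852)/3 = 0.28007
R(2,1) = 0.28456 + (0.28456 − 0.30218)/3 = 0.27869
R(2,2) = 0.27869 + (0.27869 − 0.28007)/15 = 0.27860

0.279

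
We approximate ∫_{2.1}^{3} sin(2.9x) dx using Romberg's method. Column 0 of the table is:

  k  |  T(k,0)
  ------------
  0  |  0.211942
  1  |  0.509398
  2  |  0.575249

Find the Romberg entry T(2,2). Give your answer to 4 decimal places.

T(1,1) = (4·0.509398 − 0.211942) / 3 = 0.608550
T(2,1) = (4·0.575249 − 0.509398) / 3 = 0.597199
T(2,2) = (16·0.597199 − 0.608550) / 15 = 0.596442

0.5964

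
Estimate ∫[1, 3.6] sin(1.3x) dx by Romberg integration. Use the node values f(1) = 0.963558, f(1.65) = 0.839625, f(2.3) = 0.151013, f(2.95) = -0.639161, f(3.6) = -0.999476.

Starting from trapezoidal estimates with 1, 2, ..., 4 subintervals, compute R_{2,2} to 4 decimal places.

0.2304

R_{0,0} (trapezoid, 1 panel, h=2.6000): -0.046693
R_{1,0} (trapezoid, 2 panels, h=1.3000): 0.172970
R_{2,0} (trapezoid, 4 panels, h=0.6500): 0.216787
R_{1,1} = 0.172970 + (0.172970 − (-0.046693))/3 = 0.246191
R_{2,1} = 0.216787 + (0.216787 − 0.172970)/3 = 0.231393
R_{2,2} = 0.231393 + (0.231393 − 0.246191)/15 = 0.230406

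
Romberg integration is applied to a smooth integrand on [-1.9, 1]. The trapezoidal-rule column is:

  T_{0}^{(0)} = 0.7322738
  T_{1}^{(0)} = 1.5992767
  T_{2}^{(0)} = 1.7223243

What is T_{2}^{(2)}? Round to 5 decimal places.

Richardson extrapolation on the trapezoidal column (denominator 4−1=3):
T_{1}^{(1)} = 1.5992767 + (1.5992767 − 0.7322738)/3 = 1.8882777
T_{2}^{(1)} = 1.7223243 + (1.7223243 − 1.5992767)/3 = 1.7633402
T_{2}^{(2)} = 1.7633402 + (1.7633402 − 1.8882777)/15 = 1.7550110

1.75501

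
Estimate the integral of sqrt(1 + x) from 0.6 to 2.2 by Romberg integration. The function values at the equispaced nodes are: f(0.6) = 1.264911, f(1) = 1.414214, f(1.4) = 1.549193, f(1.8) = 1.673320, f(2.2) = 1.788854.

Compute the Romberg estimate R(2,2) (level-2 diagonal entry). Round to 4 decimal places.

R(0,0) (trapezoid, 1 panel, h=1.6000): 2.443012
R(1,0) (trapezoid, 2 panels, h=0.8000): 2.460860
R(2,0) (trapezoid, 4 panels, h=0.4000): 2.465444
R(1,1) = 2.460860 + (2.460860 − 2.443012)/3 = 2.466809
R(2,1) = 2.465444 + (2.465444 − 2.460860)/3 = 2.466972
R(2,2) = 2.466972 + (2.466972 − 2.466809)/15 = 2.466983

2.4670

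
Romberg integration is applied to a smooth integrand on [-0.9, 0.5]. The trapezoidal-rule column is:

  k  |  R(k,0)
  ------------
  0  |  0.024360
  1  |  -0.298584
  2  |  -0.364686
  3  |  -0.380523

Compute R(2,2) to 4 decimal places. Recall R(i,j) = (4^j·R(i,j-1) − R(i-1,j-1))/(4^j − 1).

-0.3854

Richardson extrapolation on the trapezoidal column (denominator 4−1=3):
R(1,1) = -0.298584 + (-0.298584 − 0.024360)/3 = -0.406232
R(2,1) = -0.364686 + (-0.364686 − (-0.298584))/3 = -0.386720
R(2,2) = (16·(-0.386720) − (-0.406232)) / 15 = -0.385419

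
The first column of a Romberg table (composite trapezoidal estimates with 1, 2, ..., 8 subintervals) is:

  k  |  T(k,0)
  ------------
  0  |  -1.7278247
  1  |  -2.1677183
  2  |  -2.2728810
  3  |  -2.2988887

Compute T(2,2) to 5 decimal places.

-2.30751

T(1,1) = (4·(-2.1677183) − (-1.7278247)) / 3 = -2.3143495
T(2,1) = (4·(-2.2728810) − (-2.1677183)) / 3 = -2.3079352
T(2,2) = -2.3079352 + (-2.3079352 − (-2.3143495))/15 = -2.3075076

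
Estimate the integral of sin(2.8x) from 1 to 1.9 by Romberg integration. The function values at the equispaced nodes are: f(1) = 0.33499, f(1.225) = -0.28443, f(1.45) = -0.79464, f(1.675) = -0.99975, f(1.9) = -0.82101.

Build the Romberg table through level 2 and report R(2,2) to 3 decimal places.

R(0,0) (trapezoid, 1 panel, h=0.9000): -0.21871
R(1,0) (trapezoid, 2 panels, h=0.4500): -0.46694
R(2,0) (trapezoid, 4 panels, h=0.2250): -0.52241
R(1,1) = -0.46694 + (-0.46694 − (-0.21871))/3 = -0.54968
R(2,1) = -0.52241 + (-0.52241 − (-0.46694))/3 = -0.54090
R(2,2) = -0.54090 + (-0.54090 − (-0.54968))/15 = -0.54031

-0.540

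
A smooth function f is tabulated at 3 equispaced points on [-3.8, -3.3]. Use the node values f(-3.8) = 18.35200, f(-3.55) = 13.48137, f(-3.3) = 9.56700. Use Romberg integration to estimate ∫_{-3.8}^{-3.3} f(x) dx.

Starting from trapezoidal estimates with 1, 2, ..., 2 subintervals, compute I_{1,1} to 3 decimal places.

I_{0,0} (trapezoid, 1 panel, h=0.5000): 6.97975
I_{1,0} (trapezoid, 2 panels, h=0.2500): 6.86022
I_{1,1} = 6.86022 + (6.86022 − 6.97975)/3 = 6.82038

6.820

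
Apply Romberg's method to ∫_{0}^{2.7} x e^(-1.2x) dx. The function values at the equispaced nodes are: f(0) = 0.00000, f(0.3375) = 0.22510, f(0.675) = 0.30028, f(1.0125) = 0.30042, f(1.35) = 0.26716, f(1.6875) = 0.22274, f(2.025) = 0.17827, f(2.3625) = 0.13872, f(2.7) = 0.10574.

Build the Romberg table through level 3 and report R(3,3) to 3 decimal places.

0.579

R(0,0) (trapezoid, 1 panel, h=2.7000): 0.14275
R(1,0) (trapezoid, 2 panels, h=1.3500): 0.43204
R(2,0) (trapezoid, 4 panels, h=0.6750): 0.53904
R(3,0) (trapezoid, 8 panels, h=0.3375): 0.56888
R(1,1) = 0.43204 + (0.43204 − 0.14275)/3 = 0.52847
R(2,1) = 0.53904 + (0.53904 − 0.43204)/3 = 0.57471
R(3,1) = 0.56888 + (0.56888 − 0.53904)/3 = 0.57883
R(2,2) = 0.57471 + (0.57471 − 0.52847)/15 = 0.57779
R(3,2) = 0.57883 + (0.57883 − 0.57471)/15 = 0.57910
R(3,3) = 0.57910 + (0.57910 − 0.57779)/63 = 0.57912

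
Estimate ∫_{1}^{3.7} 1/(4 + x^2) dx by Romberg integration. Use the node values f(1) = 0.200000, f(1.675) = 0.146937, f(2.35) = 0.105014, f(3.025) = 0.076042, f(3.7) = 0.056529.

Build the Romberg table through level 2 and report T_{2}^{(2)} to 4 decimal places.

0.3057

T_{0}^{(0)} (trapezoid, 1 panel, h=2.7000): 0.346314
T_{1}^{(0)} (trapezoid, 2 panels, h=1.3500): 0.314926
T_{2}^{(0)} (trapezoid, 4 panels, h=0.6750): 0.307974
T_{1}^{(1)} = 0.314926 + (0.314926 − 0.346314)/3 = 0.304463
T_{2}^{(1)} = 0.307974 + (0.307974 − 0.314926)/3 = 0.305657
T_{2}^{(2)} = 0.305657 + (0.305657 − 0.304463)/15 = 0.305737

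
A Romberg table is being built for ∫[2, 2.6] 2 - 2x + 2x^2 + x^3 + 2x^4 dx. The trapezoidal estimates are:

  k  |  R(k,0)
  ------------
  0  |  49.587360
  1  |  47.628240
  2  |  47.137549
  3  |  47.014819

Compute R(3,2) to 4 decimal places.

46.9739

Richardson extrapolation on the trapezoidal column (denominator 4−1=3):
R(2,1) = 47.137549 + (47.137549 − 47.628240)/3 = 46.973985
R(3,1) = 47.014819 + (47.014819 − 47.137549)/3 = 46.973909
R(3,2) = (16·46.973909 − 46.973985) / 15 = 46.973904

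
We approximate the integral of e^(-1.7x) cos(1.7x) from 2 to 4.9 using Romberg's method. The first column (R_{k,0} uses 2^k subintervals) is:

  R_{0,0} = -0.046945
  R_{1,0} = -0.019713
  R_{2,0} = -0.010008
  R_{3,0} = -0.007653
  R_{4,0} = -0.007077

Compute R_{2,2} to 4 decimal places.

Richardson extrapolation on the trapezoidal column (denominator 4−1=3):
R_{1,1} = (4·(-0.019713) − (-0.046945)) / 3 = -0.010636
R_{2,1} = (4·(-0.010008) − (-0.019713)) / 3 = -0.006773
R_{2,2} = -0.006773 + (-0.006773 − (-0.010636))/15 = -0.006515

-0.0065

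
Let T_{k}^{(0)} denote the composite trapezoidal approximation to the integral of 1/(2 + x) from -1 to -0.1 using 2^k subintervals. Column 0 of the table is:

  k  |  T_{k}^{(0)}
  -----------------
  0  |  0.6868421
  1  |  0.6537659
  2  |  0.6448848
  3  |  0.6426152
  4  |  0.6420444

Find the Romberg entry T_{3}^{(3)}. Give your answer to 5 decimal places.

0.64185

Richardson extrapolation on the trapezoidal column (denominator 4−1=3):
T_{1}^{(1)} = 0.6537659 + (0.6537659 − 0.6868421)/3 = 0.6427405
T_{2}^{(1)} = (4·0.6448848 − 0.6537659) / 3 = 0.6419244
T_{3}^{(1)} = 0.6426152 + (0.6426152 − 0.6448848)/3 = 0.6418587
T_{2}^{(2)} = (16·0.6419244 − 0.6427405) / 15 = 0.6418700
T_{3}^{(2)} = 0.6418587 + (0.6418587 − 0.6419244)/15 = 0.6418543
T_{3}^{(3)} = 0.6418543 + (0.6418543 − 0.6418700)/63 = 0.6418541
(Column j=1 coincides with Simpson's rule on the same nodes.)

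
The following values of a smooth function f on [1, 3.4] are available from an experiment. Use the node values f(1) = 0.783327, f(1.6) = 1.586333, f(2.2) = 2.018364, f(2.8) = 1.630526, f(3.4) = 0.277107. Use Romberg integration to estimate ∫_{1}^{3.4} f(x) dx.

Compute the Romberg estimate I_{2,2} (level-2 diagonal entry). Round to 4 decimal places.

3.5889

I_{0,0} (trapezoid, 1 panel, h=2.4000): 1.272521
I_{1,0} (trapezoid, 2 panels, h=1.2000): 3.058297
I_{2,0} (trapezoid, 4 panels, h=0.6000): 3.459264
I_{1,1} = 3.058297 + (3.058297 − 1.272521)/3 = 3.653556
I_{2,1} = 3.459264 + (3.459264 − 3.058297)/3 = 3.592920
I_{2,2} = 3.592920 + (3.592920 − 3.653556)/15 = 3.588878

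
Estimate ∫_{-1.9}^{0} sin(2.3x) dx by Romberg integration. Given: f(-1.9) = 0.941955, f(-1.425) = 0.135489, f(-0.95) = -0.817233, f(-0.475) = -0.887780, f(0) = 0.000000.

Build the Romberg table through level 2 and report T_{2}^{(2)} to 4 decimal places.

T_{0}^{(0)} (trapezoid, 1 panel, h=1.9000): 0.894857
T_{1}^{(0)} (trapezoid, 2 panels, h=0.9500): -0.328943
T_{2}^{(0)} (trapezoid, 4 panels, h=0.4750): -0.521810
T_{1}^{(1)} = -0.328943 + (-0.328943 − 0.894857)/3 = -0.736876
T_{2}^{(1)} = -0.521810 + (-0.521810 − (-0.328943))/3 = -0.586099
T_{2}^{(2)} = -0.586099 + (-0.586099 − (-0.736876))/15 = -0.576047

-0.5760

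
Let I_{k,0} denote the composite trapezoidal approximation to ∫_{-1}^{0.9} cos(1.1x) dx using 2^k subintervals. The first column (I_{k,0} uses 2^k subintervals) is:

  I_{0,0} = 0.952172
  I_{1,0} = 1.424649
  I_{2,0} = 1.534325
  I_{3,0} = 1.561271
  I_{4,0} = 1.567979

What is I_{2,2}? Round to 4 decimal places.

1.5701

Richardson extrapolation on the trapezoidal column (denominator 4−1=3):
I_{1,1} = (4·1.424649 − 0.952172) / 3 = 1.582141
I_{2,1} = 1.534325 + (1.534325 − 1.424649)/3 = 1.570884
I_{2,2} = (16·1.570884 − 1.582141) / 15 = 1.570134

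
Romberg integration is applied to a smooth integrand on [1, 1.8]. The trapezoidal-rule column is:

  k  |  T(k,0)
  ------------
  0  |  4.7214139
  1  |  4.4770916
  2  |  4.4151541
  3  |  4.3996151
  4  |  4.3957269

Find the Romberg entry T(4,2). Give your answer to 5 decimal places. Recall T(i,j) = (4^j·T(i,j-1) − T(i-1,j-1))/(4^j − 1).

4.39443

Richardson extrapolation on the trapezoidal column (denominator 4−1=3):
T(3,1) = 4.3996151 + (4.3996151 − 4.4151541)/3 = 4.3944354
T(4,1) = (4·4.3957269 − 4.3996151) / 3 = 4.3944308
T(4,2) = (16·4.3944308 − 4.3944354) / 15 = 4.3944305
(Column j=1 coincides with Simpson's rule on the same nodes.)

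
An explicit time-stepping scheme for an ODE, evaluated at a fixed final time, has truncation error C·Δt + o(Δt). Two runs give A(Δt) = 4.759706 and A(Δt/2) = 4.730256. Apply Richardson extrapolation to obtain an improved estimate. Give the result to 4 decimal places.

4.7008

The leading error scales as Δt; refining by a factor of 2 reduces it by 2^1 = 2.
Extrapolated value = (2·A(Δt/2) − A(Δt)) / (2 − 1)
= (2·4.730256 − 4.759706) / 1
= 4.700806 / 1 = 4.700806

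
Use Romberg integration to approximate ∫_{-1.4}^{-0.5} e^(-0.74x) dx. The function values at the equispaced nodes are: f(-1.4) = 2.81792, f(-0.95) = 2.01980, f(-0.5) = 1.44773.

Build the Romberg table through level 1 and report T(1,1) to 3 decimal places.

1.852

T(0,0) (trapezoid, 1 panel, h=0.9000): 1.91954
T(1,0) (trapezoid, 2 panels, h=0.4500): 1.86868
T(1,1) = 1.86868 + (1.86868 − 1.91954)/3 = 1.85173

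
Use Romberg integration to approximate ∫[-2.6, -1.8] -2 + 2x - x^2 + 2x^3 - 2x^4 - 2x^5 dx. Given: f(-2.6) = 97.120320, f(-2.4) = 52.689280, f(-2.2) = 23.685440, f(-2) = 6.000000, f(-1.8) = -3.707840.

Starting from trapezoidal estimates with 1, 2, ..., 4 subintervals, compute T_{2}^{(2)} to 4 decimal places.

25.0326

T_{0}^{(0)} (trapezoid, 1 panel, h=0.8000): 37.364992
T_{1}^{(0)} (trapezoid, 2 panels, h=0.4000): 28.156672
T_{2}^{(0)} (trapezoid, 4 panels, h=0.2000): 25.816192
T_{1}^{(1)} = 28.156672 + (28.156672 − 37.364992)/3 = 25.087232
T_{2}^{(1)} = 25.816192 + (25.816192 − 28.156672)/3 = 25.036032
T_{2}^{(2)} = 25.036032 + (25.036032 − 25.087232)/15 = 25.032619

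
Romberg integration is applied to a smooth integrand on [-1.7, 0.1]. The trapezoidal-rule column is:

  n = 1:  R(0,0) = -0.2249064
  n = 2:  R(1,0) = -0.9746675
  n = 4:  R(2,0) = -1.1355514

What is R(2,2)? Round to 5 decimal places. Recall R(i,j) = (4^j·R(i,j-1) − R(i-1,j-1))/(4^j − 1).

Richardson extrapolation on the trapezoidal column (denominator 4−1=3):
R(1,1) = -0.9746675 + (-0.9746675 − (-0.2249064))/3 = -1.2245879
R(2,1) = -1.1355514 + (-1.1355514 − (-0.9746675))/3 = -1.1891794
R(2,2) = -1.1891794 + (-1.1891794 − (-1.2245879))/15 = -1.1868188

-1.18682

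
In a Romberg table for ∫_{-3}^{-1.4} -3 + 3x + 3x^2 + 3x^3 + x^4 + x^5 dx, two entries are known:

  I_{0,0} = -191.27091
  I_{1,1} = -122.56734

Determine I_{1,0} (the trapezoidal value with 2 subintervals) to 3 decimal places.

-139.743

From I_{1,1} = (4·I_{1,0} − I_{0,0})/3, solve for I_{1,0}:
4·I_{1,0} = 3·(-122.56734) + (-191.27091) = -558.97293
I_{1,0} = -139.74323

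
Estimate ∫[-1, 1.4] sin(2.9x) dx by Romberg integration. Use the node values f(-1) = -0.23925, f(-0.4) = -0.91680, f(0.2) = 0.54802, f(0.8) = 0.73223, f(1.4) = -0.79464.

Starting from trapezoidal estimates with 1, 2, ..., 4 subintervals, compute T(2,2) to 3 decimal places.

-0.175

T(0,0) (trapezoid, 1 panel, h=2.4000): -1.24067
T(1,0) (trapezoid, 2 panels, h=1.2000): 0.03729
T(2,0) (trapezoid, 4 panels, h=0.6000): -0.09210
T(1,1) = 0.03729 + (0.03729 − (-1.24067))/3 = 0.46328
T(2,1) = -0.09210 + (-0.09210 − 0.03729)/3 = -0.13523
T(2,2) = -0.13523 + (-0.13523 − 0.46328)/15 = -0.17513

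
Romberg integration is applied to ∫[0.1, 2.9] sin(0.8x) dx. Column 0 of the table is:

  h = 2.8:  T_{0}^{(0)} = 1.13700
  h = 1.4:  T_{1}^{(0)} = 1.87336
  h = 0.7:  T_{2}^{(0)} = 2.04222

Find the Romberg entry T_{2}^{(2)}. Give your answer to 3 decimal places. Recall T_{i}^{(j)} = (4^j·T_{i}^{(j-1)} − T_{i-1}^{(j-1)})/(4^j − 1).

Richardson extrapolation on the trapezoidal column (denominator 4−1=3):
T_{1}^{(1)} = (4·1.87336 − 1.13700) / 3 = 2.11881
T_{2}^{(1)} = (4·2.04222 − 1.87336) / 3 = 2.09851
T_{2}^{(2)} = 2.09851 + (2.09851 − 2.11881)/15 = 2.09716

2.097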